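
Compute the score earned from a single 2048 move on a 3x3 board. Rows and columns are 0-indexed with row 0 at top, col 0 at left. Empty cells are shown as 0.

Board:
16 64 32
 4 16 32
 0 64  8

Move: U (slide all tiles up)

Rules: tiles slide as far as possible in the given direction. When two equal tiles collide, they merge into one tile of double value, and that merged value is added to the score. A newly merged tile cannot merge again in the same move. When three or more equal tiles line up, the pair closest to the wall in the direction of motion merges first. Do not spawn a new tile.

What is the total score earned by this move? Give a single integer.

Slide up:
col 0: [16, 4, 0] -> [16, 4, 0]  score +0 (running 0)
col 1: [64, 16, 64] -> [64, 16, 64]  score +0 (running 0)
col 2: [32, 32, 8] -> [64, 8, 0]  score +64 (running 64)
Board after move:
16 64 64
 4 16  8
 0 64  0

Answer: 64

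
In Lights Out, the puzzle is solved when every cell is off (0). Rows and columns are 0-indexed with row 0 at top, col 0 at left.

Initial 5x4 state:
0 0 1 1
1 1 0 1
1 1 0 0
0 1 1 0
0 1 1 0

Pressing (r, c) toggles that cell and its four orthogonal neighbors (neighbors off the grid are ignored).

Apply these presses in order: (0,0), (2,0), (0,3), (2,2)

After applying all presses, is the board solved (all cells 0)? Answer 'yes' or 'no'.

After press 1 at (0,0):
1 1 1 1
0 1 0 1
1 1 0 0
0 1 1 0
0 1 1 0

After press 2 at (2,0):
1 1 1 1
1 1 0 1
0 0 0 0
1 1 1 0
0 1 1 0

After press 3 at (0,3):
1 1 0 0
1 1 0 0
0 0 0 0
1 1 1 0
0 1 1 0

After press 4 at (2,2):
1 1 0 0
1 1 1 0
0 1 1 1
1 1 0 0
0 1 1 0

Lights still on: 12

Answer: no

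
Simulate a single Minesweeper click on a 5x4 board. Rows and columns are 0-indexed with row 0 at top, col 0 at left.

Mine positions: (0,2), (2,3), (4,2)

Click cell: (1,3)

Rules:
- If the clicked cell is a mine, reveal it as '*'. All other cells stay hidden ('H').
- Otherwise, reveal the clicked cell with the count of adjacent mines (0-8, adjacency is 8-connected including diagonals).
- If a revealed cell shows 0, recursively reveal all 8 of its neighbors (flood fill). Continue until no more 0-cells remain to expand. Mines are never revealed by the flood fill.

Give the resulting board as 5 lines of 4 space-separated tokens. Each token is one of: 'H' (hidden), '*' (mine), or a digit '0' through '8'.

H H H H
H H H 2
H H H H
H H H H
H H H H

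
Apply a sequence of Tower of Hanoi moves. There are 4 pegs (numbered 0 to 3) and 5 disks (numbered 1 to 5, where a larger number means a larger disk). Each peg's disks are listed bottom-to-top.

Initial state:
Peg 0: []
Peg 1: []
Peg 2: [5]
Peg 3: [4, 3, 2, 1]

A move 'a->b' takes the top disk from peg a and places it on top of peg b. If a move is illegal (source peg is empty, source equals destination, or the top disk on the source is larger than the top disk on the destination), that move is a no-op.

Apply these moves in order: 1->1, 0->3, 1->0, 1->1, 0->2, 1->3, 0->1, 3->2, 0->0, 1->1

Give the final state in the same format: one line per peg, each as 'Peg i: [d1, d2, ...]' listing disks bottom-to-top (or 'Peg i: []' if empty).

After move 1 (1->1):
Peg 0: []
Peg 1: []
Peg 2: [5]
Peg 3: [4, 3, 2, 1]

After move 2 (0->3):
Peg 0: []
Peg 1: []
Peg 2: [5]
Peg 3: [4, 3, 2, 1]

After move 3 (1->0):
Peg 0: []
Peg 1: []
Peg 2: [5]
Peg 3: [4, 3, 2, 1]

After move 4 (1->1):
Peg 0: []
Peg 1: []
Peg 2: [5]
Peg 3: [4, 3, 2, 1]

After move 5 (0->2):
Peg 0: []
Peg 1: []
Peg 2: [5]
Peg 3: [4, 3, 2, 1]

After move 6 (1->3):
Peg 0: []
Peg 1: []
Peg 2: [5]
Peg 3: [4, 3, 2, 1]

After move 7 (0->1):
Peg 0: []
Peg 1: []
Peg 2: [5]
Peg 3: [4, 3, 2, 1]

After move 8 (3->2):
Peg 0: []
Peg 1: []
Peg 2: [5, 1]
Peg 3: [4, 3, 2]

After move 9 (0->0):
Peg 0: []
Peg 1: []
Peg 2: [5, 1]
Peg 3: [4, 3, 2]

After move 10 (1->1):
Peg 0: []
Peg 1: []
Peg 2: [5, 1]
Peg 3: [4, 3, 2]

Answer: Peg 0: []
Peg 1: []
Peg 2: [5, 1]
Peg 3: [4, 3, 2]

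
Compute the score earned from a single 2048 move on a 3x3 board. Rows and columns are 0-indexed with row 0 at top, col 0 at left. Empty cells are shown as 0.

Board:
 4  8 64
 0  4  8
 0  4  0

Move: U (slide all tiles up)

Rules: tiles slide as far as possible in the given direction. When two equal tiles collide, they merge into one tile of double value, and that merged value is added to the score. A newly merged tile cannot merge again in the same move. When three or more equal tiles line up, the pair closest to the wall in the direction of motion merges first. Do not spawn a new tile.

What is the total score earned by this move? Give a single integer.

Answer: 8

Derivation:
Slide up:
col 0: [4, 0, 0] -> [4, 0, 0]  score +0 (running 0)
col 1: [8, 4, 4] -> [8, 8, 0]  score +8 (running 8)
col 2: [64, 8, 0] -> [64, 8, 0]  score +0 (running 8)
Board after move:
 4  8 64
 0  8  8
 0  0  0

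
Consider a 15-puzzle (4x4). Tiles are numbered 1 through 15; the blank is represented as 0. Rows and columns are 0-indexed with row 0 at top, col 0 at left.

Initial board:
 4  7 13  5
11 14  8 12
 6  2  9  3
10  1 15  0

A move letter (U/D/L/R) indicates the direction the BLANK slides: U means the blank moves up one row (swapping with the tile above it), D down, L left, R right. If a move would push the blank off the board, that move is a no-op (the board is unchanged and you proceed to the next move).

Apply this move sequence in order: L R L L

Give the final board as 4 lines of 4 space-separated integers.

After move 1 (L):
 4  7 13  5
11 14  8 12
 6  2  9  3
10  1  0 15

After move 2 (R):
 4  7 13  5
11 14  8 12
 6  2  9  3
10  1 15  0

After move 3 (L):
 4  7 13  5
11 14  8 12
 6  2  9  3
10  1  0 15

After move 4 (L):
 4  7 13  5
11 14  8 12
 6  2  9  3
10  0  1 15

Answer:  4  7 13  5
11 14  8 12
 6  2  9  3
10  0  1 15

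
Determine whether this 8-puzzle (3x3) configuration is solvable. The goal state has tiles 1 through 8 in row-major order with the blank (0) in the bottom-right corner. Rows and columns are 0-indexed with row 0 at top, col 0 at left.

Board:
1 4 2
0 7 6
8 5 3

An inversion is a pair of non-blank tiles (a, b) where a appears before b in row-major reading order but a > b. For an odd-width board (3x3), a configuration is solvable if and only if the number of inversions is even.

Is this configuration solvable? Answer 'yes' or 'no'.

Answer: yes

Derivation:
Inversions (pairs i<j in row-major order where tile[i] > tile[j] > 0): 10
10 is even, so the puzzle is solvable.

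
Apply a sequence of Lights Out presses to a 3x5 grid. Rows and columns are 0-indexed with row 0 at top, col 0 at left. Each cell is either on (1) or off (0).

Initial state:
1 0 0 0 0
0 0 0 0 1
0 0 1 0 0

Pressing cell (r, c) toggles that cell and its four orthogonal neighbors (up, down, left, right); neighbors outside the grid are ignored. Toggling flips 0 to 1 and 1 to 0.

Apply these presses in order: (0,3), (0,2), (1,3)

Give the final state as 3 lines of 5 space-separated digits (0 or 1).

After press 1 at (0,3):
1 0 1 1 1
0 0 0 1 1
0 0 1 0 0

After press 2 at (0,2):
1 1 0 0 1
0 0 1 1 1
0 0 1 0 0

After press 3 at (1,3):
1 1 0 1 1
0 0 0 0 0
0 0 1 1 0

Answer: 1 1 0 1 1
0 0 0 0 0
0 0 1 1 0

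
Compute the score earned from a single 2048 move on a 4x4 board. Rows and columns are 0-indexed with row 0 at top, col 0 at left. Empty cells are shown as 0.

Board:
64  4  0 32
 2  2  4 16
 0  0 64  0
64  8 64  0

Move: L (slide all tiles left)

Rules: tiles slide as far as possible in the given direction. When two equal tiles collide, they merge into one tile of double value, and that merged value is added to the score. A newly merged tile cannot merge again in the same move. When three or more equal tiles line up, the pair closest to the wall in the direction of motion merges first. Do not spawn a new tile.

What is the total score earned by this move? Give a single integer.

Answer: 4

Derivation:
Slide left:
row 0: [64, 4, 0, 32] -> [64, 4, 32, 0]  score +0 (running 0)
row 1: [2, 2, 4, 16] -> [4, 4, 16, 0]  score +4 (running 4)
row 2: [0, 0, 64, 0] -> [64, 0, 0, 0]  score +0 (running 4)
row 3: [64, 8, 64, 0] -> [64, 8, 64, 0]  score +0 (running 4)
Board after move:
64  4 32  0
 4  4 16  0
64  0  0  0
64  8 64  0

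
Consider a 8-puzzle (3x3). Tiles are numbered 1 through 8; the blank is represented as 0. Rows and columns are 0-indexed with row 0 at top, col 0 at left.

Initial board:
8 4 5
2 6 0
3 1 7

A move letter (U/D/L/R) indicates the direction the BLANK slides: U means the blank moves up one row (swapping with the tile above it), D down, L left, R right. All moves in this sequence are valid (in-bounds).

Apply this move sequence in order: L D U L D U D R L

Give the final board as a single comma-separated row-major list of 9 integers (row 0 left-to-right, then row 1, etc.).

Answer: 8, 4, 5, 3, 2, 6, 0, 1, 7

Derivation:
After move 1 (L):
8 4 5
2 0 6
3 1 7

After move 2 (D):
8 4 5
2 1 6
3 0 7

After move 3 (U):
8 4 5
2 0 6
3 1 7

After move 4 (L):
8 4 5
0 2 6
3 1 7

After move 5 (D):
8 4 5
3 2 6
0 1 7

After move 6 (U):
8 4 5
0 2 6
3 1 7

After move 7 (D):
8 4 5
3 2 6
0 1 7

After move 8 (R):
8 4 5
3 2 6
1 0 7

After move 9 (L):
8 4 5
3 2 6
0 1 7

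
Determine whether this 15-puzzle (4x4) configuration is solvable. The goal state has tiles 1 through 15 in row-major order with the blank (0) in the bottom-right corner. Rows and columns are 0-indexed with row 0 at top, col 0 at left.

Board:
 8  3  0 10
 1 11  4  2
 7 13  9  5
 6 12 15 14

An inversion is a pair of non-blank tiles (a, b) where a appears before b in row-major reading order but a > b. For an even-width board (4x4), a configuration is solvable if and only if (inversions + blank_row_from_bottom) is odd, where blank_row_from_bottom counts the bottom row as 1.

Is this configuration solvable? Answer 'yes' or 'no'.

Answer: no

Derivation:
Inversions: 32
Blank is in row 0 (0-indexed from top), which is row 4 counting from the bottom (bottom = 1).
32 + 4 = 36, which is even, so the puzzle is not solvable.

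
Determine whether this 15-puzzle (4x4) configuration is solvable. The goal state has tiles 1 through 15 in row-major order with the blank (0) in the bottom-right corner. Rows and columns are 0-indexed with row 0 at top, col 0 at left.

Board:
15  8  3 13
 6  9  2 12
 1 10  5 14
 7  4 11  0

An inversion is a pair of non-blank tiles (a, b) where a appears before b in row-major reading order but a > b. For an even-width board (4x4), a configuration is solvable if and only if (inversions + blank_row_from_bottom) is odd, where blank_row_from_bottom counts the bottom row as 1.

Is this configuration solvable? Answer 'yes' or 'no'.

Inversions: 57
Blank is in row 3 (0-indexed from top), which is row 1 counting from the bottom (bottom = 1).
57 + 1 = 58, which is even, so the puzzle is not solvable.

Answer: no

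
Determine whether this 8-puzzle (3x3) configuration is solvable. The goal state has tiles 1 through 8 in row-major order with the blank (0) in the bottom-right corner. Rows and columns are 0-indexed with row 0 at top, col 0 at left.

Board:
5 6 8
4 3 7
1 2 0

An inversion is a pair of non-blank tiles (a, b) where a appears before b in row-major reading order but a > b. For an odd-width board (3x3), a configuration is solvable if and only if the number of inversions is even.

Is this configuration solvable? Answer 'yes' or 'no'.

Answer: yes

Derivation:
Inversions (pairs i<j in row-major order where tile[i] > tile[j] > 0): 20
20 is even, so the puzzle is solvable.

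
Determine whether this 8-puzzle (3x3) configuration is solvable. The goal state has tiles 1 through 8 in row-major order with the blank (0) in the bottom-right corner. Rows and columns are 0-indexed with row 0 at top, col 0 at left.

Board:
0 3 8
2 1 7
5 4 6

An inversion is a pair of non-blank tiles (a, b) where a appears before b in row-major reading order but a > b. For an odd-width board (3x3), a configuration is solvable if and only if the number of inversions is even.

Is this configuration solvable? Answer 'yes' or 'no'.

Inversions (pairs i<j in row-major order where tile[i] > tile[j] > 0): 13
13 is odd, so the puzzle is not solvable.

Answer: no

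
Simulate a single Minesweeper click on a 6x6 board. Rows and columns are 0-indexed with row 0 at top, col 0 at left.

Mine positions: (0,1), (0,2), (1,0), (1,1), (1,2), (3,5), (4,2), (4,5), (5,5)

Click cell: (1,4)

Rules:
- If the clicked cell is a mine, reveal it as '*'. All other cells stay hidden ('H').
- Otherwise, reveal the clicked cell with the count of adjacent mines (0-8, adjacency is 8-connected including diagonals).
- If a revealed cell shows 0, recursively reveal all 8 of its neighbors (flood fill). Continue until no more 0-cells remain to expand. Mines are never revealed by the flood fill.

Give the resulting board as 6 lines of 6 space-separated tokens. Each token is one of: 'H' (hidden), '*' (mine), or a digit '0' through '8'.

H H H 2 0 0
H H H 2 0 0
H H H 1 1 1
H H H H H H
H H H H H H
H H H H H H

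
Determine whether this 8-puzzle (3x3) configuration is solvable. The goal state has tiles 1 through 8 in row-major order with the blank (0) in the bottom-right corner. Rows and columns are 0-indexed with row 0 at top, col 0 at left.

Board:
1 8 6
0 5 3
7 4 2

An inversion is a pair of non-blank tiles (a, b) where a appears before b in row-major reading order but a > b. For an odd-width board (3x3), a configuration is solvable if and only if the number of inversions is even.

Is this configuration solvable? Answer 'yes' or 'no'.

Answer: no

Derivation:
Inversions (pairs i<j in row-major order where tile[i] > tile[j] > 0): 17
17 is odd, so the puzzle is not solvable.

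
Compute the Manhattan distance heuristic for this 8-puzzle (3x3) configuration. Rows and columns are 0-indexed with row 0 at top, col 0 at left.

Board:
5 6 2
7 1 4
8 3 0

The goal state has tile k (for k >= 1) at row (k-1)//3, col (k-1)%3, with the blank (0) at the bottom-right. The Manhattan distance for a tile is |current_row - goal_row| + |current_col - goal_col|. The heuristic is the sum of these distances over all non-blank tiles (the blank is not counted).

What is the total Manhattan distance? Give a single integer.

Tile 5: at (0,0), goal (1,1), distance |0-1|+|0-1| = 2
Tile 6: at (0,1), goal (1,2), distance |0-1|+|1-2| = 2
Tile 2: at (0,2), goal (0,1), distance |0-0|+|2-1| = 1
Tile 7: at (1,0), goal (2,0), distance |1-2|+|0-0| = 1
Tile 1: at (1,1), goal (0,0), distance |1-0|+|1-0| = 2
Tile 4: at (1,2), goal (1,0), distance |1-1|+|2-0| = 2
Tile 8: at (2,0), goal (2,1), distance |2-2|+|0-1| = 1
Tile 3: at (2,1), goal (0,2), distance |2-0|+|1-2| = 3
Sum: 2 + 2 + 1 + 1 + 2 + 2 + 1 + 3 = 14

Answer: 14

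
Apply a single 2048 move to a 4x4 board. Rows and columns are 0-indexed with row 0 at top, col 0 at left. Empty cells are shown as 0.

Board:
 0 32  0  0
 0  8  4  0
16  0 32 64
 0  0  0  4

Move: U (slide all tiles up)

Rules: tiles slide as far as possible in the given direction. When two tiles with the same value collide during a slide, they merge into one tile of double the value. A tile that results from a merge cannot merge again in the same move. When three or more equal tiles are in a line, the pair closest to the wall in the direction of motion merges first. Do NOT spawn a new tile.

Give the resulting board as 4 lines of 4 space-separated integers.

Answer: 16 32  4 64
 0  8 32  4
 0  0  0  0
 0  0  0  0

Derivation:
Slide up:
col 0: [0, 0, 16, 0] -> [16, 0, 0, 0]
col 1: [32, 8, 0, 0] -> [32, 8, 0, 0]
col 2: [0, 4, 32, 0] -> [4, 32, 0, 0]
col 3: [0, 0, 64, 4] -> [64, 4, 0, 0]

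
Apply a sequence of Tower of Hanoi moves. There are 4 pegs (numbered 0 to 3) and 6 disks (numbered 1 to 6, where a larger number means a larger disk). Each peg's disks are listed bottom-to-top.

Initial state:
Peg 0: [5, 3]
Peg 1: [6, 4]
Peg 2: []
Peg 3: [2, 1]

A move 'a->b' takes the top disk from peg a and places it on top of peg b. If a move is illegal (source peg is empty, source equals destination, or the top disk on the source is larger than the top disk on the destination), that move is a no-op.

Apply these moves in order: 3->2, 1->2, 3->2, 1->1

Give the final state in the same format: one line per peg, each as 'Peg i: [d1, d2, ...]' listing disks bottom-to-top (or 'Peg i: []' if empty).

After move 1 (3->2):
Peg 0: [5, 3]
Peg 1: [6, 4]
Peg 2: [1]
Peg 3: [2]

After move 2 (1->2):
Peg 0: [5, 3]
Peg 1: [6, 4]
Peg 2: [1]
Peg 3: [2]

After move 3 (3->2):
Peg 0: [5, 3]
Peg 1: [6, 4]
Peg 2: [1]
Peg 3: [2]

After move 4 (1->1):
Peg 0: [5, 3]
Peg 1: [6, 4]
Peg 2: [1]
Peg 3: [2]

Answer: Peg 0: [5, 3]
Peg 1: [6, 4]
Peg 2: [1]
Peg 3: [2]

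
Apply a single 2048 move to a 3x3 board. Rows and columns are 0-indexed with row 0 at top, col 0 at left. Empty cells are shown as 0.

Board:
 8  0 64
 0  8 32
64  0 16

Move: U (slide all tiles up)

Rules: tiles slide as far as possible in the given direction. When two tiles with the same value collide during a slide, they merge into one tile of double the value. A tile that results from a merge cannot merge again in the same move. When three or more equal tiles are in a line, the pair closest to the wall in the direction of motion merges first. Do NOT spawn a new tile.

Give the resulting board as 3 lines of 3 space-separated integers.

Slide up:
col 0: [8, 0, 64] -> [8, 64, 0]
col 1: [0, 8, 0] -> [8, 0, 0]
col 2: [64, 32, 16] -> [64, 32, 16]

Answer:  8  8 64
64  0 32
 0  0 16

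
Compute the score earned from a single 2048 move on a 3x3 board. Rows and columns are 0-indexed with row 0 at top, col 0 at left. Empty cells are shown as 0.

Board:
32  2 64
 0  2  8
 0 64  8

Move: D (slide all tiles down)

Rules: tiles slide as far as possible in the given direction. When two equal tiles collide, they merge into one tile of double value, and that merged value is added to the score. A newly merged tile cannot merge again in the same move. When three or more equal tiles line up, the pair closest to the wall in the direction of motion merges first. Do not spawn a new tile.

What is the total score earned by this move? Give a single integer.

Slide down:
col 0: [32, 0, 0] -> [0, 0, 32]  score +0 (running 0)
col 1: [2, 2, 64] -> [0, 4, 64]  score +4 (running 4)
col 2: [64, 8, 8] -> [0, 64, 16]  score +16 (running 20)
Board after move:
 0  0  0
 0  4 64
32 64 16

Answer: 20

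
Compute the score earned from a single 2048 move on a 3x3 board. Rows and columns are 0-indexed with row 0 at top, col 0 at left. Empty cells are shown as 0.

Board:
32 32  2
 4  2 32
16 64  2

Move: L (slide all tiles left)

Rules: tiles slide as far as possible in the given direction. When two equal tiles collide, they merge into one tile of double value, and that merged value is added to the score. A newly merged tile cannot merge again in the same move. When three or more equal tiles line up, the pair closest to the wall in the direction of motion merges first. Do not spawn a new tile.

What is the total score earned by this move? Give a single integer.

Slide left:
row 0: [32, 32, 2] -> [64, 2, 0]  score +64 (running 64)
row 1: [4, 2, 32] -> [4, 2, 32]  score +0 (running 64)
row 2: [16, 64, 2] -> [16, 64, 2]  score +0 (running 64)
Board after move:
64  2  0
 4  2 32
16 64  2

Answer: 64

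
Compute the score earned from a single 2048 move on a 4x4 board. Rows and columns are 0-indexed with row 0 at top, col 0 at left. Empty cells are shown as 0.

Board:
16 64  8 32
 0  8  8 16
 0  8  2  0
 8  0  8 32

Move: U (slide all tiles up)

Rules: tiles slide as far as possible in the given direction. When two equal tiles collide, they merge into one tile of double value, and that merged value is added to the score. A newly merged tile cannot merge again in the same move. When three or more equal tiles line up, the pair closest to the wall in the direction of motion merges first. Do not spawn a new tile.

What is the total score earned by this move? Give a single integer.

Answer: 32

Derivation:
Slide up:
col 0: [16, 0, 0, 8] -> [16, 8, 0, 0]  score +0 (running 0)
col 1: [64, 8, 8, 0] -> [64, 16, 0, 0]  score +16 (running 16)
col 2: [8, 8, 2, 8] -> [16, 2, 8, 0]  score +16 (running 32)
col 3: [32, 16, 0, 32] -> [32, 16, 32, 0]  score +0 (running 32)
Board after move:
16 64 16 32
 8 16  2 16
 0  0  8 32
 0  0  0  0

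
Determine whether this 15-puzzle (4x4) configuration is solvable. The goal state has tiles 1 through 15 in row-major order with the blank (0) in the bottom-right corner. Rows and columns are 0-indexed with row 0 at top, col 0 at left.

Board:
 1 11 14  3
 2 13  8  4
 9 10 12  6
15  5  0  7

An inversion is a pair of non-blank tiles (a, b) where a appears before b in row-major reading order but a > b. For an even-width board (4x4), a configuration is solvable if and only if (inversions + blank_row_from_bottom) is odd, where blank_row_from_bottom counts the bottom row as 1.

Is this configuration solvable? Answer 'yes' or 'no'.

Inversions: 45
Blank is in row 3 (0-indexed from top), which is row 1 counting from the bottom (bottom = 1).
45 + 1 = 46, which is even, so the puzzle is not solvable.

Answer: no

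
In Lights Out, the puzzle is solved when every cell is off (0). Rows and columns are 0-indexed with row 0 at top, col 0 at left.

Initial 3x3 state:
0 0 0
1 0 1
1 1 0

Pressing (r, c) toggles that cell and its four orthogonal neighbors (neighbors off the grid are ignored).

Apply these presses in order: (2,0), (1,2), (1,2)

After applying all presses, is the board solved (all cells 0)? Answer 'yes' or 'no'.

After press 1 at (2,0):
0 0 0
0 0 1
0 0 0

After press 2 at (1,2):
0 0 1
0 1 0
0 0 1

After press 3 at (1,2):
0 0 0
0 0 1
0 0 0

Lights still on: 1

Answer: no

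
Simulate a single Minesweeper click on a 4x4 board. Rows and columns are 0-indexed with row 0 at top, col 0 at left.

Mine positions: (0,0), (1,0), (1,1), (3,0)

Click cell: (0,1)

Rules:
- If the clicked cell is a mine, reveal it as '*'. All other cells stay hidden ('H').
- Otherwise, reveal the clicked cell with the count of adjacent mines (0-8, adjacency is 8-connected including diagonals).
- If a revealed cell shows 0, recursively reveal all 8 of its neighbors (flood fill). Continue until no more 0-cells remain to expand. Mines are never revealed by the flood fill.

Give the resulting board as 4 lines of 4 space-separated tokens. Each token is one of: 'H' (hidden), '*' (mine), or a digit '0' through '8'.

H 3 H H
H H H H
H H H H
H H H H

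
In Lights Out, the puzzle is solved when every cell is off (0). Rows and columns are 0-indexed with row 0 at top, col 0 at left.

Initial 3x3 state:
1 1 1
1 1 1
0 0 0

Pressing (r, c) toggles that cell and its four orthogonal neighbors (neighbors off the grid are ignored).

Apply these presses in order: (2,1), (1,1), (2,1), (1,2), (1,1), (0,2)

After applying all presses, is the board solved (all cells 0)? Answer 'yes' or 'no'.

Answer: no

Derivation:
After press 1 at (2,1):
1 1 1
1 0 1
1 1 1

After press 2 at (1,1):
1 0 1
0 1 0
1 0 1

After press 3 at (2,1):
1 0 1
0 0 0
0 1 0

After press 4 at (1,2):
1 0 0
0 1 1
0 1 1

After press 5 at (1,1):
1 1 0
1 0 0
0 0 1

After press 6 at (0,2):
1 0 1
1 0 1
0 0 1

Lights still on: 5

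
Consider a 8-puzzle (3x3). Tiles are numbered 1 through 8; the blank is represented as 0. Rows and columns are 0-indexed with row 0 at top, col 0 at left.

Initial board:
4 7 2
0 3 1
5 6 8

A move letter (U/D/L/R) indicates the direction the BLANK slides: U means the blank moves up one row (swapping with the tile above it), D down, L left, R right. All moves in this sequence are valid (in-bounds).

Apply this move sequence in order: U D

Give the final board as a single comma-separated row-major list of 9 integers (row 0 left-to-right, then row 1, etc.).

Answer: 4, 7, 2, 0, 3, 1, 5, 6, 8

Derivation:
After move 1 (U):
0 7 2
4 3 1
5 6 8

After move 2 (D):
4 7 2
0 3 1
5 6 8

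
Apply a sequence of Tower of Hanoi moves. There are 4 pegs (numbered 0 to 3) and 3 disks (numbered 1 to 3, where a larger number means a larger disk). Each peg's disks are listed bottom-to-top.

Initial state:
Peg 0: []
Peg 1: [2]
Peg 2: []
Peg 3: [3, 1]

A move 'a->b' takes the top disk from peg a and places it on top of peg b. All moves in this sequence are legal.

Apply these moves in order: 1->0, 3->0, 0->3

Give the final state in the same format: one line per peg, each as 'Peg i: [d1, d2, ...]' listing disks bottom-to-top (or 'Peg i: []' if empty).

Answer: Peg 0: [2]
Peg 1: []
Peg 2: []
Peg 3: [3, 1]

Derivation:
After move 1 (1->0):
Peg 0: [2]
Peg 1: []
Peg 2: []
Peg 3: [3, 1]

After move 2 (3->0):
Peg 0: [2, 1]
Peg 1: []
Peg 2: []
Peg 3: [3]

After move 3 (0->3):
Peg 0: [2]
Peg 1: []
Peg 2: []
Peg 3: [3, 1]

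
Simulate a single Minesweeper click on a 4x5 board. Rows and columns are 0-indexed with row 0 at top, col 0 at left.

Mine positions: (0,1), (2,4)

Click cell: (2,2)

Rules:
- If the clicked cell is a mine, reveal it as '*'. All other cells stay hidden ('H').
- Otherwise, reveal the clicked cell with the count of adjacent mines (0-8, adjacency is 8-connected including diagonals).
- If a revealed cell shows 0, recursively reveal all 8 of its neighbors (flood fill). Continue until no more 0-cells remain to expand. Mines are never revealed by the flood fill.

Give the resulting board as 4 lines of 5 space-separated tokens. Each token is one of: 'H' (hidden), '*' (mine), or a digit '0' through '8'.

H H H H H
1 1 1 1 H
0 0 0 1 H
0 0 0 1 H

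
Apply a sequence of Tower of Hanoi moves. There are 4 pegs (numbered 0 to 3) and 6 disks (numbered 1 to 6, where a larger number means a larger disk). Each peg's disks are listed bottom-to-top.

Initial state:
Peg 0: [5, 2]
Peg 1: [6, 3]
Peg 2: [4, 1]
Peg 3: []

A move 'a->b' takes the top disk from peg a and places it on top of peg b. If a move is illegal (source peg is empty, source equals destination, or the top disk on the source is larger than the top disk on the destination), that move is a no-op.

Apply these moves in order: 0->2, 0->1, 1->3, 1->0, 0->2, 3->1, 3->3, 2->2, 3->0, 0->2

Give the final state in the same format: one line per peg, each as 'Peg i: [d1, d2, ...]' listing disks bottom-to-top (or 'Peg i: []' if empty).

Answer: Peg 0: [5, 3]
Peg 1: [6, 2]
Peg 2: [4, 1]
Peg 3: []

Derivation:
After move 1 (0->2):
Peg 0: [5, 2]
Peg 1: [6, 3]
Peg 2: [4, 1]
Peg 3: []

After move 2 (0->1):
Peg 0: [5]
Peg 1: [6, 3, 2]
Peg 2: [4, 1]
Peg 3: []

After move 3 (1->3):
Peg 0: [5]
Peg 1: [6, 3]
Peg 2: [4, 1]
Peg 3: [2]

After move 4 (1->0):
Peg 0: [5, 3]
Peg 1: [6]
Peg 2: [4, 1]
Peg 3: [2]

After move 5 (0->2):
Peg 0: [5, 3]
Peg 1: [6]
Peg 2: [4, 1]
Peg 3: [2]

After move 6 (3->1):
Peg 0: [5, 3]
Peg 1: [6, 2]
Peg 2: [4, 1]
Peg 3: []

After move 7 (3->3):
Peg 0: [5, 3]
Peg 1: [6, 2]
Peg 2: [4, 1]
Peg 3: []

After move 8 (2->2):
Peg 0: [5, 3]
Peg 1: [6, 2]
Peg 2: [4, 1]
Peg 3: []

After move 9 (3->0):
Peg 0: [5, 3]
Peg 1: [6, 2]
Peg 2: [4, 1]
Peg 3: []

After move 10 (0->2):
Peg 0: [5, 3]
Peg 1: [6, 2]
Peg 2: [4, 1]
Peg 3: []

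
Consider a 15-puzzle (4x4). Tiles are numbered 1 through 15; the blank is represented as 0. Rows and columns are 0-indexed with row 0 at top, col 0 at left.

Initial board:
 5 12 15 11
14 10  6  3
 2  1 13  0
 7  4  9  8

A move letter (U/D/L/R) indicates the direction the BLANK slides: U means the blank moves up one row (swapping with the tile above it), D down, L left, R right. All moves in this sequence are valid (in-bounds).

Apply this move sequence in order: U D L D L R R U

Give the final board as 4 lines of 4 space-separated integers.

After move 1 (U):
 5 12 15 11
14 10  6  0
 2  1 13  3
 7  4  9  8

After move 2 (D):
 5 12 15 11
14 10  6  3
 2  1 13  0
 7  4  9  8

After move 3 (L):
 5 12 15 11
14 10  6  3
 2  1  0 13
 7  4  9  8

After move 4 (D):
 5 12 15 11
14 10  6  3
 2  1  9 13
 7  4  0  8

After move 5 (L):
 5 12 15 11
14 10  6  3
 2  1  9 13
 7  0  4  8

After move 6 (R):
 5 12 15 11
14 10  6  3
 2  1  9 13
 7  4  0  8

After move 7 (R):
 5 12 15 11
14 10  6  3
 2  1  9 13
 7  4  8  0

After move 8 (U):
 5 12 15 11
14 10  6  3
 2  1  9  0
 7  4  8 13

Answer:  5 12 15 11
14 10  6  3
 2  1  9  0
 7  4  8 13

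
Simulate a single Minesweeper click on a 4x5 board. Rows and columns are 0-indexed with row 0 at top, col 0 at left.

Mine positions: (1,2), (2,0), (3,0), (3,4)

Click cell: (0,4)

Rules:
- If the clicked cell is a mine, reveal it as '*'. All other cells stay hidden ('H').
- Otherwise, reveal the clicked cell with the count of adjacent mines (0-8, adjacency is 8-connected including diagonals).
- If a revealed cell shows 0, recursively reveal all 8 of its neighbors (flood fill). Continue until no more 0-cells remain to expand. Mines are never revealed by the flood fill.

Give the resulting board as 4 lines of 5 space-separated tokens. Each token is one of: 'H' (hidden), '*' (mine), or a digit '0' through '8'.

H H H 1 0
H H H 1 0
H H H 2 1
H H H H H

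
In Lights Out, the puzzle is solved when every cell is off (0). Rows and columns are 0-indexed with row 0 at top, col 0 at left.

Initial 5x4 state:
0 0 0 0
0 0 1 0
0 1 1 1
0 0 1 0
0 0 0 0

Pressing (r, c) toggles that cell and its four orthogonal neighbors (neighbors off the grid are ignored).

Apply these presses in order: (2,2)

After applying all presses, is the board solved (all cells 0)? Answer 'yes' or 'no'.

Answer: yes

Derivation:
After press 1 at (2,2):
0 0 0 0
0 0 0 0
0 0 0 0
0 0 0 0
0 0 0 0

Lights still on: 0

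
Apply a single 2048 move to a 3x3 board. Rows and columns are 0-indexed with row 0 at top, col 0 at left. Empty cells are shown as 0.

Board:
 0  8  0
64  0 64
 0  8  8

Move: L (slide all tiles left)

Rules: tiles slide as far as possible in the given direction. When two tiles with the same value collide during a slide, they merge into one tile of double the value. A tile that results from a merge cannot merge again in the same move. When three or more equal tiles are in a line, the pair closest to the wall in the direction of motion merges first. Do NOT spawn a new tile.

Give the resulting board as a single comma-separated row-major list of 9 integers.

Slide left:
row 0: [0, 8, 0] -> [8, 0, 0]
row 1: [64, 0, 64] -> [128, 0, 0]
row 2: [0, 8, 8] -> [16, 0, 0]

Answer: 8, 0, 0, 128, 0, 0, 16, 0, 0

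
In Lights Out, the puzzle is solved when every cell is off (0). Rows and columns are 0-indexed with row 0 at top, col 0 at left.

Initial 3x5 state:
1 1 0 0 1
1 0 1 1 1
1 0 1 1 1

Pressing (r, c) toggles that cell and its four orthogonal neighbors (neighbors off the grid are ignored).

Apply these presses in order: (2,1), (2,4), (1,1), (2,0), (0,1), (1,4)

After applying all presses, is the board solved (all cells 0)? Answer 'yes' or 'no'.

Answer: no

Derivation:
After press 1 at (2,1):
1 1 0 0 1
1 1 1 1 1
0 1 0 1 1

After press 2 at (2,4):
1 1 0 0 1
1 1 1 1 0
0 1 0 0 0

After press 3 at (1,1):
1 0 0 0 1
0 0 0 1 0
0 0 0 0 0

After press 4 at (2,0):
1 0 0 0 1
1 0 0 1 0
1 1 0 0 0

After press 5 at (0,1):
0 1 1 0 1
1 1 0 1 0
1 1 0 0 0

After press 6 at (1,4):
0 1 1 0 0
1 1 0 0 1
1 1 0 0 1

Lights still on: 8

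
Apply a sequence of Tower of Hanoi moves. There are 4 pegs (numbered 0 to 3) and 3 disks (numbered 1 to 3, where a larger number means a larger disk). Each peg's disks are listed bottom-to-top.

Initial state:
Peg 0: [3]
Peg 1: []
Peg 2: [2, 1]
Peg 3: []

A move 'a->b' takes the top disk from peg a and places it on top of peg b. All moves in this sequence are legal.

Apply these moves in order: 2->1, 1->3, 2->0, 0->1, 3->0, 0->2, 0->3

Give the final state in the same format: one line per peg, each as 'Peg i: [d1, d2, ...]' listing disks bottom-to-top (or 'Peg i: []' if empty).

Answer: Peg 0: []
Peg 1: [2]
Peg 2: [1]
Peg 3: [3]

Derivation:
After move 1 (2->1):
Peg 0: [3]
Peg 1: [1]
Peg 2: [2]
Peg 3: []

After move 2 (1->3):
Peg 0: [3]
Peg 1: []
Peg 2: [2]
Peg 3: [1]

After move 3 (2->0):
Peg 0: [3, 2]
Peg 1: []
Peg 2: []
Peg 3: [1]

After move 4 (0->1):
Peg 0: [3]
Peg 1: [2]
Peg 2: []
Peg 3: [1]

After move 5 (3->0):
Peg 0: [3, 1]
Peg 1: [2]
Peg 2: []
Peg 3: []

After move 6 (0->2):
Peg 0: [3]
Peg 1: [2]
Peg 2: [1]
Peg 3: []

After move 7 (0->3):
Peg 0: []
Peg 1: [2]
Peg 2: [1]
Peg 3: [3]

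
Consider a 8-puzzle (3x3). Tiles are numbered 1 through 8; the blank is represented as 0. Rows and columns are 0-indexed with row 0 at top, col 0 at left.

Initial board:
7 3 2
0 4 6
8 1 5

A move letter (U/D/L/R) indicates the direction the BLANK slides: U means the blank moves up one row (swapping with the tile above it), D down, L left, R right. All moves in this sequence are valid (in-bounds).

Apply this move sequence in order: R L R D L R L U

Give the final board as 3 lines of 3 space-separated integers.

Answer: 7 3 2
0 1 6
4 8 5

Derivation:
After move 1 (R):
7 3 2
4 0 6
8 1 5

After move 2 (L):
7 3 2
0 4 6
8 1 5

After move 3 (R):
7 3 2
4 0 6
8 1 5

After move 4 (D):
7 3 2
4 1 6
8 0 5

After move 5 (L):
7 3 2
4 1 6
0 8 5

After move 6 (R):
7 3 2
4 1 6
8 0 5

After move 7 (L):
7 3 2
4 1 6
0 8 5

After move 8 (U):
7 3 2
0 1 6
4 8 5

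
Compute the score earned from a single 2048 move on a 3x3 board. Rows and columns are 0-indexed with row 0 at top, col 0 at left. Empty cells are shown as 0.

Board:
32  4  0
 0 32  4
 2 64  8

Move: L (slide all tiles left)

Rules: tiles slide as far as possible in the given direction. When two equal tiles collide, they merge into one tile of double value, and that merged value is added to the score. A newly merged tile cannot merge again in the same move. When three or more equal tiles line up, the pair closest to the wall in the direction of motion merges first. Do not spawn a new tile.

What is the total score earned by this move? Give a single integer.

Answer: 0

Derivation:
Slide left:
row 0: [32, 4, 0] -> [32, 4, 0]  score +0 (running 0)
row 1: [0, 32, 4] -> [32, 4, 0]  score +0 (running 0)
row 2: [2, 64, 8] -> [2, 64, 8]  score +0 (running 0)
Board after move:
32  4  0
32  4  0
 2 64  8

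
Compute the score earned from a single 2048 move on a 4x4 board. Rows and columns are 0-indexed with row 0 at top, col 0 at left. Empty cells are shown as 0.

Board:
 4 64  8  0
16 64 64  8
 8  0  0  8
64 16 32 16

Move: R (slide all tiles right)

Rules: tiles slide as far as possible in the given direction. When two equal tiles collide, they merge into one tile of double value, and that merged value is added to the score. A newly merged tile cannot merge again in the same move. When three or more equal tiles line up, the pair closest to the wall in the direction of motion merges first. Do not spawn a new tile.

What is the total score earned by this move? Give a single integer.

Slide right:
row 0: [4, 64, 8, 0] -> [0, 4, 64, 8]  score +0 (running 0)
row 1: [16, 64, 64, 8] -> [0, 16, 128, 8]  score +128 (running 128)
row 2: [8, 0, 0, 8] -> [0, 0, 0, 16]  score +16 (running 144)
row 3: [64, 16, 32, 16] -> [64, 16, 32, 16]  score +0 (running 144)
Board after move:
  0   4  64   8
  0  16 128   8
  0   0   0  16
 64  16  32  16

Answer: 144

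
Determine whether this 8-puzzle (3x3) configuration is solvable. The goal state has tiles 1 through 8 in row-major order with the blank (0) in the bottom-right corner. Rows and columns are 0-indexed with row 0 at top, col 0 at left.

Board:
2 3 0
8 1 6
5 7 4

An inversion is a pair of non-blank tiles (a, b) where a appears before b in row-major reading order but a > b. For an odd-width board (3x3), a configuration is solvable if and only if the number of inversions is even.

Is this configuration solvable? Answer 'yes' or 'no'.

Inversions (pairs i<j in row-major order where tile[i] > tile[j] > 0): 11
11 is odd, so the puzzle is not solvable.

Answer: no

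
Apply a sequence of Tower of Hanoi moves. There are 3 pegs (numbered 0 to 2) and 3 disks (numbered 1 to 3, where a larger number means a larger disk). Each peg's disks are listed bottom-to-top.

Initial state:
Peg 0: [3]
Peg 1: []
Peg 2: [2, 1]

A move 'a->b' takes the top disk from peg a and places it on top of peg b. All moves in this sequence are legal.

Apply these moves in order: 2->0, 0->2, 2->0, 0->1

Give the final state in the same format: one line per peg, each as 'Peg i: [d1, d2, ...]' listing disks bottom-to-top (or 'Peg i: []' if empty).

Answer: Peg 0: [3]
Peg 1: [1]
Peg 2: [2]

Derivation:
After move 1 (2->0):
Peg 0: [3, 1]
Peg 1: []
Peg 2: [2]

After move 2 (0->2):
Peg 0: [3]
Peg 1: []
Peg 2: [2, 1]

After move 3 (2->0):
Peg 0: [3, 1]
Peg 1: []
Peg 2: [2]

After move 4 (0->1):
Peg 0: [3]
Peg 1: [1]
Peg 2: [2]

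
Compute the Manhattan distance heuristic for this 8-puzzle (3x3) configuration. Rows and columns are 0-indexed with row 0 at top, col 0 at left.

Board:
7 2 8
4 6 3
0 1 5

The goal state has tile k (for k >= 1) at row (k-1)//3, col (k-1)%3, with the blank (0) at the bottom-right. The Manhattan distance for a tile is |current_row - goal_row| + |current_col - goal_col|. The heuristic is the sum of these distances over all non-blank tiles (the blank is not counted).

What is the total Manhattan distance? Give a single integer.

Tile 7: at (0,0), goal (2,0), distance |0-2|+|0-0| = 2
Tile 2: at (0,1), goal (0,1), distance |0-0|+|1-1| = 0
Tile 8: at (0,2), goal (2,1), distance |0-2|+|2-1| = 3
Tile 4: at (1,0), goal (1,0), distance |1-1|+|0-0| = 0
Tile 6: at (1,1), goal (1,2), distance |1-1|+|1-2| = 1
Tile 3: at (1,2), goal (0,2), distance |1-0|+|2-2| = 1
Tile 1: at (2,1), goal (0,0), distance |2-0|+|1-0| = 3
Tile 5: at (2,2), goal (1,1), distance |2-1|+|2-1| = 2
Sum: 2 + 0 + 3 + 0 + 1 + 1 + 3 + 2 = 12

Answer: 12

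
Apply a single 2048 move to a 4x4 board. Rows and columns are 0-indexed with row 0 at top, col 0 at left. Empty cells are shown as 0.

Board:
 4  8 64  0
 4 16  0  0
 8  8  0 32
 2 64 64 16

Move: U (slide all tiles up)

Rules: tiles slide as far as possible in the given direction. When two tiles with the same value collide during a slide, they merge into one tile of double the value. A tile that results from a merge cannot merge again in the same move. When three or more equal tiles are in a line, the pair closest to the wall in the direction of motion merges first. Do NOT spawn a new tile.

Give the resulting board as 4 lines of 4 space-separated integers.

Answer:   8   8 128  32
  8  16   0  16
  2   8   0   0
  0  64   0   0

Derivation:
Slide up:
col 0: [4, 4, 8, 2] -> [8, 8, 2, 0]
col 1: [8, 16, 8, 64] -> [8, 16, 8, 64]
col 2: [64, 0, 0, 64] -> [128, 0, 0, 0]
col 3: [0, 0, 32, 16] -> [32, 16, 0, 0]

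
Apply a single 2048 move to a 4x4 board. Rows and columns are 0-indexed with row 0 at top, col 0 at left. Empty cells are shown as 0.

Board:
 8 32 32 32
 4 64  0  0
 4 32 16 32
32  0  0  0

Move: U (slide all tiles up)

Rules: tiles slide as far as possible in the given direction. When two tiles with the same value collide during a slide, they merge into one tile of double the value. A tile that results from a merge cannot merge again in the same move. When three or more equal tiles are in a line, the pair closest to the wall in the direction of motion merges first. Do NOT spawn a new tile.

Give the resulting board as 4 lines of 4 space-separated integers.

Answer:  8 32 32 64
 8 64 16  0
32 32  0  0
 0  0  0  0

Derivation:
Slide up:
col 0: [8, 4, 4, 32] -> [8, 8, 32, 0]
col 1: [32, 64, 32, 0] -> [32, 64, 32, 0]
col 2: [32, 0, 16, 0] -> [32, 16, 0, 0]
col 3: [32, 0, 32, 0] -> [64, 0, 0, 0]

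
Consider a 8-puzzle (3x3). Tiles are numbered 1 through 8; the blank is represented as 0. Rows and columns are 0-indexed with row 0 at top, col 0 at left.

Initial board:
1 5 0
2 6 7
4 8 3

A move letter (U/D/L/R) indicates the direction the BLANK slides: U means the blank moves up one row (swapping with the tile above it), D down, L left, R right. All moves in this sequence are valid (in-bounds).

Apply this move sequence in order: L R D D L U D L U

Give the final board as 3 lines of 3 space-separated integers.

Answer: 1 5 7
0 6 3
2 4 8

Derivation:
After move 1 (L):
1 0 5
2 6 7
4 8 3

After move 2 (R):
1 5 0
2 6 7
4 8 3

After move 3 (D):
1 5 7
2 6 0
4 8 3

After move 4 (D):
1 5 7
2 6 3
4 8 0

After move 5 (L):
1 5 7
2 6 3
4 0 8

After move 6 (U):
1 5 7
2 0 3
4 6 8

After move 7 (D):
1 5 7
2 6 3
4 0 8

After move 8 (L):
1 5 7
2 6 3
0 4 8

After move 9 (U):
1 5 7
0 6 3
2 4 8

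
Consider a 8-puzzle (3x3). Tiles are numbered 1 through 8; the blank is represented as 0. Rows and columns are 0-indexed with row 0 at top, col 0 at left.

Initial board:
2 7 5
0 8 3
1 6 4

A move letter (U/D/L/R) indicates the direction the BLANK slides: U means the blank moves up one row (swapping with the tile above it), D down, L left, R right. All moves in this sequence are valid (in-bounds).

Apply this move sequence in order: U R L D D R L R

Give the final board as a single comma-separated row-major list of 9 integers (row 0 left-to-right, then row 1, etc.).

Answer: 2, 7, 5, 1, 8, 3, 6, 0, 4

Derivation:
After move 1 (U):
0 7 5
2 8 3
1 6 4

After move 2 (R):
7 0 5
2 8 3
1 6 4

After move 3 (L):
0 7 5
2 8 3
1 6 4

After move 4 (D):
2 7 5
0 8 3
1 6 4

After move 5 (D):
2 7 5
1 8 3
0 6 4

After move 6 (R):
2 7 5
1 8 3
6 0 4

After move 7 (L):
2 7 5
1 8 3
0 6 4

After move 8 (R):
2 7 5
1 8 3
6 0 4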